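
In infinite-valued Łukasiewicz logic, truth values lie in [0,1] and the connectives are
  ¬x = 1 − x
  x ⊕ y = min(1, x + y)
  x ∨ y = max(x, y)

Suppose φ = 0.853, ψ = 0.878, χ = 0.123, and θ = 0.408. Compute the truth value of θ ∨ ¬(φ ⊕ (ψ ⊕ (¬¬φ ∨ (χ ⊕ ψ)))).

0.408

¬φ = 1 − 0.853 = 0.147
¬¬φ = 1 − 0.147 = 0.853
χ ⊕ ψ = min(1, 0.123 + 0.878) = min(1, 1.001) = 1.000
¬¬φ ∨ (χ ⊕ ψ) = max(0.853, 1.000) = 1.000
ψ ⊕ (¬¬φ ∨ (χ ⊕ ψ)) = min(1, 0.878 + 1.000) = min(1, 1.878) = 1.000
φ ⊕ (ψ ⊕ (¬¬φ ∨ (χ ⊕ ψ))) = min(1, 0.853 + 1.000) = min(1, 1.853) = 1.000
¬(φ ⊕ (ψ ⊕ (¬¬φ ∨ (χ ⊕ ψ)))) = 1 − 1.000 = 0.000
θ ∨ ¬(φ ⊕ (ψ ⊕ (¬¬φ ∨ (χ ⊕ ψ)))) = max(0.408, 0.000) = 0.408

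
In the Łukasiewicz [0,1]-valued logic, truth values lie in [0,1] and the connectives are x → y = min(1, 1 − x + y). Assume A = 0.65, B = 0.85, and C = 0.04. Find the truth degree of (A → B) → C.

0.04

A → B = min(1, 1 − 0.65 + 0.85) = min(1, 1.20) = 1.00
(A → B) → C = min(1, 1 − 1.00 + 0.04) = min(1, 0.04) = 0.04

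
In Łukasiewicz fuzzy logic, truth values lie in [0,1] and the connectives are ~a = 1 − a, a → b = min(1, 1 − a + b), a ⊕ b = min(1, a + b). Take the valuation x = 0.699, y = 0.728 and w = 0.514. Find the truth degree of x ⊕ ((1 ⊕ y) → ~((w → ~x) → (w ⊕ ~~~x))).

0.699

1 ⊕ y = min(1, 1.000 + 0.728) = min(1, 1.728) = 1.000
~x = 1 − 0.699 = 0.301
w → ~x = min(1, 1 − 0.514 + 0.301) = min(1, 0.787) = 0.787
~~x = 1 − 0.301 = 0.699
~~~x = 1 − 0.699 = 0.301
w ⊕ ~~~x = min(1, 0.514 + 0.301) = min(1, 0.815) = 0.815
(w → ~x) → (w ⊕ ~~~x) = min(1, 1 − 0.787 + 0.815) = min(1, 1.028) = 1.000
~((w → ~x) → (w ⊕ ~~~x)) = 1 − 1.000 = 0.000
(1 ⊕ y) → ~((w → ~x) → (w ⊕ ~~~x)) = min(1, 1 − 1.000 + 0.000) = min(1, 0.000) = 0.000
x ⊕ ((1 ⊕ y) → ~((w → ~x) → (w ⊕ ~~~x))) = min(1, 0.699 + 0.000) = min(1, 0.699) = 0.699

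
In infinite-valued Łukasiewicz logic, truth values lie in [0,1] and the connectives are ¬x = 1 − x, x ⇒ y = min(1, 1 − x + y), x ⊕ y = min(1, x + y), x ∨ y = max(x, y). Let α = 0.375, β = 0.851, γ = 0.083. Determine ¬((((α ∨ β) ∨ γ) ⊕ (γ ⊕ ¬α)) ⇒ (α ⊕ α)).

0.250

α ∨ β = max(0.375, 0.851) = 0.851
(α ∨ β) ∨ γ = max(0.851, 0.083) = 0.851
¬α = 1 − 0.375 = 0.625
γ ⊕ ¬α = min(1, 0.083 + 0.625) = min(1, 0.708) = 0.708
((α ∨ β) ∨ γ) ⊕ (γ ⊕ ¬α) = min(1, 0.851 + 0.708) = min(1, 1.559) = 1.000
α ⊕ α = min(1, 0.375 + 0.375) = min(1, 0.750) = 0.750
(((α ∨ β) ∨ γ) ⊕ (γ ⊕ ¬α)) ⇒ (α ⊕ α) = min(1, 1 − 1.000 + 0.750) = min(1, 0.750) = 0.750
¬((((α ∨ β) ∨ γ) ⊕ (γ ⊕ ¬α)) ⇒ (α ⊕ α)) = 1 − 0.750 = 0.250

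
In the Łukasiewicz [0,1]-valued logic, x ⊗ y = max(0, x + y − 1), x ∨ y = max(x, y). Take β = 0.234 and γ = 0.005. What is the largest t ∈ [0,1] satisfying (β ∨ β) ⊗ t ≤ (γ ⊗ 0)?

β ∨ β = max(0.234, 0.234) = 0.234
So the left factor is β ∨ β = 0.234.
γ ⊗ 0 = max(0, 0.005 + 0.000 − 1) = max(0, -0.995) = 0.000
So the right-hand bound is γ ⊗ 0 = 0.000.
The residuum of the Łukasiewicz t-norm gives the supremum: min(1, 1 − 0.234 + 0.000).
1 − 0.234 + 0.000 = 0.766, so t = min(1, 0.766) = 0.766.
Check: 0.234 ⊗ 0.766 = max(0, 0.000) = 0.000 ≤ 0.000.

0.766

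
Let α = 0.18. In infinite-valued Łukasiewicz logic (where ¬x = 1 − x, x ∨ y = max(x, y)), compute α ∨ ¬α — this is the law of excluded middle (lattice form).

¬α = 1 − 0.18 = 0.82
α ∨ ¬α = max(0.18, 0.82) = 0.82
(The value 0.82 < 1 shows this instance is not satisfied; not a Ł∞-tautology — its value is max(a, 1−a).)

0.82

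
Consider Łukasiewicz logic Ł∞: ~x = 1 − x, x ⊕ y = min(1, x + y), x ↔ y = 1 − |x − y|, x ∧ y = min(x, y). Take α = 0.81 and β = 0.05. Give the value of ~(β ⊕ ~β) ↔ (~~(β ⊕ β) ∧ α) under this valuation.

~β = 1 − 0.05 = 0.95
β ⊕ ~β = min(1, 0.05 + 0.95) = min(1, 1.00) = 1.00
~(β ⊕ ~β) = 1 − 1.00 = 0.00
β ⊕ β = min(1, 0.05 + 0.05) = min(1, 0.10) = 0.10
~(β ⊕ β) = 1 − 0.10 = 0.90
~~(β ⊕ β) = 1 − 0.90 = 0.10
~~(β ⊕ β) ∧ α = min(0.10, 0.81) = 0.10
~(β ⊕ ~β) ↔ (~~(β ⊕ β) ∧ α) = 1 − |0.00 − 0.10| = 1 − 0.10 = 0.90

0.90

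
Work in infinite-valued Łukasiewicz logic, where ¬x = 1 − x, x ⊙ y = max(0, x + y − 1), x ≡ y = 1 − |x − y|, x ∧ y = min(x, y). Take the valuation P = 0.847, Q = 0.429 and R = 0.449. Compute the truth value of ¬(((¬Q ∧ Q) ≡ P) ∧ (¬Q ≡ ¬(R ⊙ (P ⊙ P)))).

¬Q = 1 − 0.429 = 0.571
¬Q ∧ Q = min(0.571, 0.429) = 0.429
(¬Q ∧ Q) ≡ P = 1 − |0.429 − 0.847| = 1 − 0.418 = 0.582
P ⊙ P = max(0, 0.847 + 0.847 − 1) = max(0, 0.694) = 0.694
R ⊙ (P ⊙ P) = max(0, 0.449 + 0.694 − 1) = max(0, 0.143) = 0.143
¬(R ⊙ (P ⊙ P)) = 1 − 0.143 = 0.857
¬Q ≡ ¬(R ⊙ (P ⊙ P)) = 1 − |0.571 − 0.857| = 1 − 0.286 = 0.714
((¬Q ∧ Q) ≡ P) ∧ (¬Q ≡ ¬(R ⊙ (P ⊙ P))) = min(0.582, 0.714) = 0.582
¬(((¬Q ∧ Q) ≡ P) ∧ (¬Q ≡ ¬(R ⊙ (P ⊙ P)))) = 1 − 0.582 = 0.418

0.418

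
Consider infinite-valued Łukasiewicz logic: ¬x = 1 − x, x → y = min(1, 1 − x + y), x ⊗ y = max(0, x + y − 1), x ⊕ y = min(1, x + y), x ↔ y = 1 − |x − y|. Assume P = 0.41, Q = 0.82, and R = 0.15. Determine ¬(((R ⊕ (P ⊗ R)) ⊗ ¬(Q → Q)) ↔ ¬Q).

0.18

P ⊗ R = max(0, 0.41 + 0.15 − 1) = max(0, -0.44) = 0.00
R ⊕ (P ⊗ R) = min(1, 0.15 + 0.00) = min(1, 0.15) = 0.15
Q → Q = min(1, 1 − 0.82 + 0.82) = min(1, 1.00) = 1.00
¬(Q → Q) = 1 − 1.00 = 0.00
(R ⊕ (P ⊗ R)) ⊗ ¬(Q → Q) = max(0, 0.15 + 0.00 − 1) = max(0, -0.85) = 0.00
¬Q = 1 − 0.82 = 0.18
((R ⊕ (P ⊗ R)) ⊗ ¬(Q → Q)) ↔ ¬Q = 1 − |0.00 − 0.18| = 1 − 0.18 = 0.82
¬(((R ⊕ (P ⊗ R)) ⊗ ¬(Q → Q)) ↔ ¬Q) = 1 − 0.82 = 0.18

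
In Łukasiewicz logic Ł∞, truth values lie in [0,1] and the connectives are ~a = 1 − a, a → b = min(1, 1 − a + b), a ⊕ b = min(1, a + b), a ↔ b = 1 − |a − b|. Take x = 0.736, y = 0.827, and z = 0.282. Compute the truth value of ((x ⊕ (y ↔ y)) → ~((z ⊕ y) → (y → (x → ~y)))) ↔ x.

y ↔ y = 1 − |0.827 − 0.827| = 1 − 0.000 = 1.000
x ⊕ (y ↔ y) = min(1, 0.736 + 1.000) = min(1, 1.736) = 1.000
z ⊕ y = min(1, 0.282 + 0.827) = min(1, 1.109) = 1.000
~y = 1 − 0.827 = 0.173
x → ~y = min(1, 1 − 0.736 + 0.173) = min(1, 0.437) = 0.437
y → (x → ~y) = min(1, 1 − 0.827 + 0.437) = min(1, 0.610) = 0.610
(z ⊕ y) → (y → (x → ~y)) = min(1, 1 − 1.000 + 0.610) = min(1, 0.610) = 0.610
~((z ⊕ y) → (y → (x → ~y))) = 1 − 0.610 = 0.390
(x ⊕ (y ↔ y)) → ~((z ⊕ y) → (y → (x → ~y))) = min(1, 1 − 1.000 + 0.390) = min(1, 0.390) = 0.390
((x ⊕ (y ↔ y)) → ~((z ⊕ y) → (y → (x → ~y)))) ↔ x = 1 − |0.390 − 0.736| = 1 − 0.346 = 0.654

0.654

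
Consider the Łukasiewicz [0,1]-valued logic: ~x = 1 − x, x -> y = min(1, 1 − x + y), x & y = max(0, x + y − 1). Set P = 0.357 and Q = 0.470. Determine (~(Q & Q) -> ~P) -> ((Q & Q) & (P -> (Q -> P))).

Q & Q = max(0, 0.470 + 0.470 − 1) = max(0, -0.060) = 0.000
~(Q & Q) = 1 − 0.000 = 1.000
~P = 1 − 0.357 = 0.643
~(Q & Q) -> ~P = min(1, 1 − 1.000 + 0.643) = min(1, 0.643) = 0.643
Q -> P = min(1, 1 − 0.470 + 0.357) = min(1, 0.887) = 0.887
P -> (Q -> P) = min(1, 1 − 0.357 + 0.887) = min(1, 1.530) = 1.000
(Q & Q) & (P -> (Q -> P)) = max(0, 0.000 + 1.000 − 1) = max(0, 0.000) = 0.000
(~(Q & Q) -> ~P) -> ((Q & Q) & (P -> (Q -> P))) = min(1, 1 − 0.643 + 0.000) = min(1, 0.357) = 0.357

0.357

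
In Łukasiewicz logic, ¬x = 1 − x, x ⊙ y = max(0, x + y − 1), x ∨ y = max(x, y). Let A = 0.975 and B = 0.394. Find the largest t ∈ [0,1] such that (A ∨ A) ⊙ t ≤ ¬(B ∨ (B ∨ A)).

A ∨ A = max(0.975, 0.975) = 0.975
So the left factor is A ∨ A = 0.975.
B ∨ A = max(0.394, 0.975) = 0.975
B ∨ (B ∨ A) = max(0.394, 0.975) = 0.975
¬(B ∨ (B ∨ A)) = 1 − 0.975 = 0.025
So the right-hand bound is ¬(B ∨ (B ∨ A)) = 0.025.
The residuum of the Łukasiewicz t-norm gives the supremum: min(1, 1 − 0.975 + 0.025).
1 − 0.975 + 0.025 = 0.050, so t = min(1, 0.050) = 0.050.
Check: 0.975 ⊙ 0.050 = max(0, 0.025) = 0.025 ≤ 0.025.

0.050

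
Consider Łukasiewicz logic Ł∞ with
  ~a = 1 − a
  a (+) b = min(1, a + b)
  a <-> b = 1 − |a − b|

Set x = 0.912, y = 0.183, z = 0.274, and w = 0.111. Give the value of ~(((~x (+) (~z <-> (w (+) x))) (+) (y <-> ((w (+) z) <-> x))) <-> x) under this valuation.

0.088

~x = 1 − 0.912 = 0.088
~z = 1 − 0.274 = 0.726
w (+) x = min(1, 0.111 + 0.912) = min(1, 1.023) = 1.000
~z <-> (w (+) x) = 1 − |0.726 − 1.000| = 1 − 0.274 = 0.726
~x (+) (~z <-> (w (+) x)) = min(1, 0.088 + 0.726) = min(1, 0.814) = 0.814
w (+) z = min(1, 0.111 + 0.274) = min(1, 0.385) = 0.385
(w (+) z) <-> x = 1 − |0.385 − 0.912| = 1 − 0.527 = 0.473
y <-> ((w (+) z) <-> x) = 1 − |0.183 − 0.473| = 1 − 0.290 = 0.710
(~x (+) (~z <-> (w (+) x))) (+) (y <-> ((w (+) z) <-> x)) = min(1, 0.814 + 0.710) = min(1, 1.524) = 1.000
((~x (+) (~z <-> (w (+) x))) (+) (y <-> ((w (+) z) <-> x))) <-> x = 1 − |1.000 − 0.912| = 1 − 0.088 = 0.912
~(((~x (+) (~z <-> (w (+) x))) (+) (y <-> ((w (+) z) <-> x))) <-> x) = 1 − 0.912 = 0.088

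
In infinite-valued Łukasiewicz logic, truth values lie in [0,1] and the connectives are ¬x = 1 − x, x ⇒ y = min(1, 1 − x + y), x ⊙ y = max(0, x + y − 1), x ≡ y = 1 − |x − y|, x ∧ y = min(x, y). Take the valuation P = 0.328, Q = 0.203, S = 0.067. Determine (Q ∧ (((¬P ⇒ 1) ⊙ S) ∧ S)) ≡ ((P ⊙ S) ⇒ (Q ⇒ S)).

¬P = 1 − 0.328 = 0.672
¬P ⇒ 1 = min(1, 1 − 0.672 + 1.000) = min(1, 1.328) = 1.000
(¬P ⇒ 1) ⊙ S = max(0, 1.000 + 0.067 − 1) = max(0, 0.067) = 0.067
((¬P ⇒ 1) ⊙ S) ∧ S = min(0.067, 0.067) = 0.067
Q ∧ (((¬P ⇒ 1) ⊙ S) ∧ S) = min(0.203, 0.067) = 0.067
P ⊙ S = max(0, 0.328 + 0.067 − 1) = max(0, -0.605) = 0.000
Q ⇒ S = min(1, 1 − 0.203 + 0.067) = min(1, 0.864) = 0.864
(P ⊙ S) ⇒ (Q ⇒ S) = min(1, 1 − 0.000 + 0.864) = min(1, 1.864) = 1.000
(Q ∧ (((¬P ⇒ 1) ⊙ S) ∧ S)) ≡ ((P ⊙ S) ⇒ (Q ⇒ S)) = 1 − |0.067 − 1.000| = 1 − 0.933 = 0.067

0.067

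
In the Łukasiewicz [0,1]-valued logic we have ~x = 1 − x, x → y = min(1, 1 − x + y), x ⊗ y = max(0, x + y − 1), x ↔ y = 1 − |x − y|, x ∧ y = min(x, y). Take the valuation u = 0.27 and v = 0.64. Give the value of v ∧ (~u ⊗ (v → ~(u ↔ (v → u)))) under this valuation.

0.45

~u = 1 − 0.27 = 0.73
v → u = min(1, 1 − 0.64 + 0.27) = min(1, 0.63) = 0.63
u ↔ (v → u) = 1 − |0.27 − 0.63| = 1 − 0.36 = 0.64
~(u ↔ (v → u)) = 1 − 0.64 = 0.36
v → ~(u ↔ (v → u)) = min(1, 1 − 0.64 + 0.36) = min(1, 0.72) = 0.72
~u ⊗ (v → ~(u ↔ (v → u))) = max(0, 0.73 + 0.72 − 1) = max(0, 0.45) = 0.45
v ∧ (~u ⊗ (v → ~(u ↔ (v → u)))) = min(0.64, 0.45) = 0.45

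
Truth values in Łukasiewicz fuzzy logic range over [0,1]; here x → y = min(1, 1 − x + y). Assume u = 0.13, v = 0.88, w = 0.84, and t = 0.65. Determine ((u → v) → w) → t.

0.81

u → v = min(1, 1 − 0.13 + 0.88) = min(1, 1.75) = 1.00
(u → v) → w = min(1, 1 − 1.00 + 0.84) = min(1, 0.84) = 0.84
((u → v) → w) → t = min(1, 1 − 0.84 + 0.65) = min(1, 0.81) = 0.81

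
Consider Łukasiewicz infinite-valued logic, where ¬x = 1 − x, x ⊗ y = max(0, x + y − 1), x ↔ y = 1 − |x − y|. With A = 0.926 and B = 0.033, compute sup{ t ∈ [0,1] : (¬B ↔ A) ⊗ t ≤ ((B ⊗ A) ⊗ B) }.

0.041

¬B = 1 − 0.033 = 0.967
¬B ↔ A = 1 − |0.967 − 0.926| = 1 − 0.041 = 0.959
So the left factor is ¬B ↔ A = 0.959.
B ⊗ A = max(0, 0.033 + 0.926 − 1) = max(0, -0.041) = 0.000
(B ⊗ A) ⊗ B = max(0, 0.000 + 0.033 − 1) = max(0, -0.967) = 0.000
So the right-hand bound is (B ⊗ A) ⊗ B = 0.000.
The residuum of the Łukasiewicz t-norm gives the supremum: min(1, 1 − 0.959 + 0.000).
1 − 0.959 + 0.000 = 0.041, so t = min(1, 0.041) = 0.041.
Check: 0.959 ⊗ 0.041 = max(0, 0.000) = 0.000 ≤ 0.000.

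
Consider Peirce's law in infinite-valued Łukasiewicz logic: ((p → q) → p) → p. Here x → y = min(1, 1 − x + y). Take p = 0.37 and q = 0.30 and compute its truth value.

0.93

p → q = min(1, 1 − 0.37 + 0.30) = min(1, 0.93) = 0.93
(p → q) → p = min(1, 1 − 0.93 + 0.37) = min(1, 0.44) = 0.44
((p → q) → p) → p = min(1, 1 − 0.44 + 0.37) = min(1, 0.93) = 0.93
(The value 0.93 < 1 shows this instance is not satisfied; not a Ł∞-tautology in general.)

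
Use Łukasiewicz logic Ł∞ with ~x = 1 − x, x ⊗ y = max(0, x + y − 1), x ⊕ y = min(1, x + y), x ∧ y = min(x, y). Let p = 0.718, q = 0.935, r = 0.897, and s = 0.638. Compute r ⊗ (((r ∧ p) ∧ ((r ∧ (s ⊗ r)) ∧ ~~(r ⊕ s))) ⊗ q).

r ∧ p = min(0.897, 0.718) = 0.718
s ⊗ r = max(0, 0.638 + 0.897 − 1) = max(0, 0.535) = 0.535
r ∧ (s ⊗ r) = min(0.897, 0.535) = 0.535
r ⊕ s = min(1, 0.897 + 0.638) = min(1, 1.535) = 1.000
~(r ⊕ s) = 1 − 1.000 = 0.000
~~(r ⊕ s) = 1 − 0.000 = 1.000
(r ∧ (s ⊗ r)) ∧ ~~(r ⊕ s) = min(0.535, 1.000) = 0.535
(r ∧ p) ∧ ((r ∧ (s ⊗ r)) ∧ ~~(r ⊕ s)) = min(0.718, 0.535) = 0.535
((r ∧ p) ∧ ((r ∧ (s ⊗ r)) ∧ ~~(r ⊕ s))) ⊗ q = max(0, 0.535 + 0.935 − 1) = max(0, 0.470) = 0.470
r ⊗ (((r ∧ p) ∧ ((r ∧ (s ⊗ r)) ∧ ~~(r ⊕ s))) ⊗ q) = max(0, 0.897 + 0.470 − 1) = max(0, 0.367) = 0.367

0.367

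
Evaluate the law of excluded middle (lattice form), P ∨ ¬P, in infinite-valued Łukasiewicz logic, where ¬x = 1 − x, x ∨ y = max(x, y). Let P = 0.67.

¬P = 1 − 0.67 = 0.33
P ∨ ¬P = max(0.67, 0.33) = 0.67
(The value 0.67 < 1 shows this instance is not satisfied; not a Ł∞-tautology — its value is max(a, 1−a).)

0.67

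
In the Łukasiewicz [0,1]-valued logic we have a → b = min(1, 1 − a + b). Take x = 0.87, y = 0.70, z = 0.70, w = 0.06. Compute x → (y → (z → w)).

z → w = min(1, 1 − 0.70 + 0.06) = min(1, 0.36) = 0.36
y → (z → w) = min(1, 1 − 0.70 + 0.36) = min(1, 0.66) = 0.66
x → (y → (z → w)) = min(1, 1 − 0.87 + 0.66) = min(1, 0.79) = 0.79

0.79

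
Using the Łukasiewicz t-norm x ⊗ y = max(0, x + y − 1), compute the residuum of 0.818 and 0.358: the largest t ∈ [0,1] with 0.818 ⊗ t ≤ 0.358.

0.540

The residuum of the Łukasiewicz t-norm gives the supremum: min(1, 1 − 0.818 + 0.358).
1 − 0.818 + 0.358 = 0.540, so t = min(1, 0.540) = 0.540.
Check: 0.818 ⊗ 0.540 = max(0, 0.358) = 0.358 ≤ 0.358.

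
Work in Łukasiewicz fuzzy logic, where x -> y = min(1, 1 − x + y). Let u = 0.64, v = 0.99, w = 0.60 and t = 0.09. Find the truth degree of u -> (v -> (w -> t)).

w -> t = min(1, 1 − 0.60 + 0.09) = min(1, 0.49) = 0.49
v -> (w -> t) = min(1, 1 − 0.99 + 0.49) = min(1, 0.50) = 0.50
u -> (v -> (w -> t)) = min(1, 1 − 0.64 + 0.50) = min(1, 0.86) = 0.86

0.86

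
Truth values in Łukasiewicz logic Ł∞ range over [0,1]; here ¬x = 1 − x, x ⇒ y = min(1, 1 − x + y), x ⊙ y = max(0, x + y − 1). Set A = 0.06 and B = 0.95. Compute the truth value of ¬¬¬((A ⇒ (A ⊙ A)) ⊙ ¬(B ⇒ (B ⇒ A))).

0.22

A ⊙ A = max(0, 0.06 + 0.06 − 1) = max(0, -0.88) = 0.00
A ⇒ (A ⊙ A) = min(1, 1 − 0.06 + 0.00) = min(1, 0.94) = 0.94
B ⇒ A = min(1, 1 − 0.95 + 0.06) = min(1, 0.11) = 0.11
B ⇒ (B ⇒ A) = min(1, 1 − 0.95 + 0.11) = min(1, 0.16) = 0.16
¬(B ⇒ (B ⇒ A)) = 1 − 0.16 = 0.84
(A ⇒ (A ⊙ A)) ⊙ ¬(B ⇒ (B ⇒ A)) = max(0, 0.94 + 0.84 − 1) = max(0, 0.78) = 0.78
¬((A ⇒ (A ⊙ A)) ⊙ ¬(B ⇒ (B ⇒ A))) = 1 − 0.78 = 0.22
¬¬((A ⇒ (A ⊙ A)) ⊙ ¬(B ⇒ (B ⇒ A))) = 1 − 0.22 = 0.78
¬¬¬((A ⇒ (A ⊙ A)) ⊙ ¬(B ⇒ (B ⇒ A))) = 1 − 0.78 = 0.22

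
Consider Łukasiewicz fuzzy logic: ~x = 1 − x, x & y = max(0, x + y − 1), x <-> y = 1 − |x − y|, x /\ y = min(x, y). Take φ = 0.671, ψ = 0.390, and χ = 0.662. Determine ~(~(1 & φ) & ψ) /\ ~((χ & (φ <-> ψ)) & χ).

1 & φ = max(0, 1.000 + 0.671 − 1) = max(0, 0.671) = 0.671
~(1 & φ) = 1 − 0.671 = 0.329
~(1 & φ) & ψ = max(0, 0.329 + 0.390 − 1) = max(0, -0.281) = 0.000
~(~(1 & φ) & ψ) = 1 − 0.000 = 1.000
φ <-> ψ = 1 − |0.671 − 0.390| = 1 − 0.281 = 0.719
χ & (φ <-> ψ) = max(0, 0.662 + 0.719 − 1) = max(0, 0.381) = 0.381
(χ & (φ <-> ψ)) & χ = max(0, 0.381 + 0.662 − 1) = max(0, 0.043) = 0.043
~((χ & (φ <-> ψ)) & χ) = 1 − 0.043 = 0.957
~(~(1 & φ) & ψ) /\ ~((χ & (φ <-> ψ)) & χ) = min(1.000, 0.957) = 0.957

0.957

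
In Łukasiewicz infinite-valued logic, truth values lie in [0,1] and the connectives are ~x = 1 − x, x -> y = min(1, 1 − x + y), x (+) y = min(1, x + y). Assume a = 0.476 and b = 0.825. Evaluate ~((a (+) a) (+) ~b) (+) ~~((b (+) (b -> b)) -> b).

0.825

a (+) a = min(1, 0.476 + 0.476) = min(1, 0.952) = 0.952
~b = 1 − 0.825 = 0.175
(a (+) a) (+) ~b = min(1, 0.952 + 0.175) = min(1, 1.127) = 1.000
~((a (+) a) (+) ~b) = 1 − 1.000 = 0.000
b -> b = min(1, 1 − 0.825 + 0.825) = min(1, 1.000) = 1.000
b (+) (b -> b) = min(1, 0.825 + 1.000) = min(1, 1.825) = 1.000
(b (+) (b -> b)) -> b = min(1, 1 − 1.000 + 0.825) = min(1, 0.825) = 0.825
~((b (+) (b -> b)) -> b) = 1 − 0.825 = 0.175
~~((b (+) (b -> b)) -> b) = 1 − 0.175 = 0.825
~((a (+) a) (+) ~b) (+) ~~((b (+) (b -> b)) -> b) = min(1, 0.000 + 0.825) = min(1, 0.825) = 0.825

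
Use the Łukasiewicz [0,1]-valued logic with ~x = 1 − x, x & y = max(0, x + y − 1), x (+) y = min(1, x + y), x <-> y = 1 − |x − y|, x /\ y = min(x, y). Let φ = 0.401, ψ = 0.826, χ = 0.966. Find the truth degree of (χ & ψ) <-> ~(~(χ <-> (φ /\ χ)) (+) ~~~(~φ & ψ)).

0.208

χ & ψ = max(0, 0.966 + 0.826 − 1) = max(0, 0.792) = 0.792
φ /\ χ = min(0.401, 0.966) = 0.401
χ <-> (φ /\ χ) = 1 − |0.966 − 0.401| = 1 − 0.565 = 0.435
~(χ <-> (φ /\ χ)) = 1 − 0.435 = 0.565
~φ = 1 − 0.401 = 0.599
~φ & ψ = max(0, 0.599 + 0.826 − 1) = max(0, 0.425) = 0.425
~(~φ & ψ) = 1 − 0.425 = 0.575
~~(~φ & ψ) = 1 − 0.575 = 0.425
~~~(~φ & ψ) = 1 − 0.425 = 0.575
~(χ <-> (φ /\ χ)) (+) ~~~(~φ & ψ) = min(1, 0.565 + 0.575) = min(1, 1.140) = 1.000
~(~(χ <-> (φ /\ χ)) (+) ~~~(~φ & ψ)) = 1 − 1.000 = 0.000
(χ & ψ) <-> ~(~(χ <-> (φ /\ χ)) (+) ~~~(~φ & ψ)) = 1 − |0.792 − 0.000| = 1 − 0.792 = 0.208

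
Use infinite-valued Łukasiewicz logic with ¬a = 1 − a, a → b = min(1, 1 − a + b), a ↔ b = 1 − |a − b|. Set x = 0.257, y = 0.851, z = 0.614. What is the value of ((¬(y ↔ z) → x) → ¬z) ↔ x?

0.871

y ↔ z = 1 − |0.851 − 0.614| = 1 − 0.237 = 0.763
¬(y ↔ z) = 1 − 0.763 = 0.237
¬(y ↔ z) → x = min(1, 1 − 0.237 + 0.257) = min(1, 1.020) = 1.000
¬z = 1 − 0.614 = 0.386
(¬(y ↔ z) → x) → ¬z = min(1, 1 − 1.000 + 0.386) = min(1, 0.386) = 0.386
((¬(y ↔ z) → x) → ¬z) ↔ x = 1 − |0.386 − 0.257| = 1 − 0.129 = 0.871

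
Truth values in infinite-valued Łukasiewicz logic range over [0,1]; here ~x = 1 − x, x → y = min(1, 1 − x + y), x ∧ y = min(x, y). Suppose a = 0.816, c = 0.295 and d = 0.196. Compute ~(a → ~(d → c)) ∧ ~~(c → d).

d → c = min(1, 1 − 0.196 + 0.295) = min(1, 1.099) = 1.000
~(d → c) = 1 − 1.000 = 0.000
a → ~(d → c) = min(1, 1 − 0.816 + 0.000) = min(1, 0.184) = 0.184
~(a → ~(d → c)) = 1 − 0.184 = 0.816
c → d = min(1, 1 − 0.295 + 0.196) = min(1, 0.901) = 0.901
~(c → d) = 1 − 0.901 = 0.099
~~(c → d) = 1 − 0.099 = 0.901
~(a → ~(d → c)) ∧ ~~(c → d) = min(0.816, 0.901) = 0.816

0.816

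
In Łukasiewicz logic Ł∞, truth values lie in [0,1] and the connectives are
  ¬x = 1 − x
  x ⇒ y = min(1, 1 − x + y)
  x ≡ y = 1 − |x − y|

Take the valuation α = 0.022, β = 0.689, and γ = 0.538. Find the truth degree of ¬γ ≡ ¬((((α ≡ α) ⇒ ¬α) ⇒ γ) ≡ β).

¬γ = 1 − 0.538 = 0.462
α ≡ α = 1 − |0.022 − 0.022| = 1 − 0.000 = 1.000
¬α = 1 − 0.022 = 0.978
(α ≡ α) ⇒ ¬α = min(1, 1 − 1.000 + 0.978) = min(1, 0.978) = 0.978
((α ≡ α) ⇒ ¬α) ⇒ γ = min(1, 1 − 0.978 + 0.538) = min(1, 0.560) = 0.560
(((α ≡ α) ⇒ ¬α) ⇒ γ) ≡ β = 1 − |0.560 − 0.689| = 1 − 0.129 = 0.871
¬((((α ≡ α) ⇒ ¬α) ⇒ γ) ≡ β) = 1 − 0.871 = 0.129
¬γ ≡ ¬((((α ≡ α) ⇒ ¬α) ⇒ γ) ≡ β) = 1 − |0.462 − 0.129| = 1 − 0.333 = 0.667

0.667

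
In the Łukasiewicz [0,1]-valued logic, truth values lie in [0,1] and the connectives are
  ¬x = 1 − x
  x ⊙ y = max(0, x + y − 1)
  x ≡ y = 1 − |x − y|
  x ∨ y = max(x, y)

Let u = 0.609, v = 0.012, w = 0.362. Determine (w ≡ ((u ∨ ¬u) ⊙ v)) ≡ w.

¬u = 1 − 0.609 = 0.391
u ∨ ¬u = max(0.609, 0.391) = 0.609
(u ∨ ¬u) ⊙ v = max(0, 0.609 + 0.012 − 1) = max(0, -0.379) = 0.000
w ≡ ((u ∨ ¬u) ⊙ v) = 1 − |0.362 − 0.000| = 1 − 0.362 = 0.638
(w ≡ ((u ∨ ¬u) ⊙ v)) ≡ w = 1 − |0.638 − 0.362| = 1 − 0.276 = 0.724

0.724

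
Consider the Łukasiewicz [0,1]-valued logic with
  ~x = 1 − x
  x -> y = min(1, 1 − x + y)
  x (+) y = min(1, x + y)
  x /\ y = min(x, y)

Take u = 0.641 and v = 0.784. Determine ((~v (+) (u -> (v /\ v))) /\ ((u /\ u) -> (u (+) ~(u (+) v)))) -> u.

0.641

~v = 1 − 0.784 = 0.216
v /\ v = min(0.784, 0.784) = 0.784
u -> (v /\ v) = min(1, 1 − 0.641 + 0.784) = min(1, 1.143) = 1.000
~v (+) (u -> (v /\ v)) = min(1, 0.216 + 1.000) = min(1, 1.216) = 1.000
u /\ u = min(0.641, 0.641) = 0.641
u (+) v = min(1, 0.641 + 0.784) = min(1, 1.425) = 1.000
~(u (+) v) = 1 − 1.000 = 0.000
u (+) ~(u (+) v) = min(1, 0.641 + 0.000) = min(1, 0.641) = 0.641
(u /\ u) -> (u (+) ~(u (+) v)) = min(1, 1 − 0.641 + 0.641) = min(1, 1.000) = 1.000
(~v (+) (u -> (v /\ v))) /\ ((u /\ u) -> (u (+) ~(u (+) v))) = min(1.000, 1.000) = 1.000
((~v (+) (u -> (v /\ v))) /\ ((u /\ u) -> (u (+) ~(u (+) v)))) -> u = min(1, 1 − 1.000 + 0.641) = min(1, 0.641) = 0.641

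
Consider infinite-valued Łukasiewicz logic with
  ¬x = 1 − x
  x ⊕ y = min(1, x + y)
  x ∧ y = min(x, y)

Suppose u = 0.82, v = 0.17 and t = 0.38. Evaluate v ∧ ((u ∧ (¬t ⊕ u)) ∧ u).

¬t = 1 − 0.38 = 0.62
¬t ⊕ u = min(1, 0.62 + 0.82) = min(1, 1.44) = 1.00
u ∧ (¬t ⊕ u) = min(0.82, 1.00) = 0.82
(u ∧ (¬t ⊕ u)) ∧ u = min(0.82, 0.82) = 0.82
v ∧ ((u ∧ (¬t ⊕ u)) ∧ u) = min(0.17, 0.82) = 0.17

0.17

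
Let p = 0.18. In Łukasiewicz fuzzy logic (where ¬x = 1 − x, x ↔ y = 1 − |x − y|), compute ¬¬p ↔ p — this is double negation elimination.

1.00

¬p = 1 − 0.18 = 0.82
¬¬p = 1 − 0.82 = 0.18
¬¬p ↔ p = 1 − |0.18 − 0.18| = 1 − 0.00 = 1.00
(As expected: always 1 in Ł∞ since negation is involutive.)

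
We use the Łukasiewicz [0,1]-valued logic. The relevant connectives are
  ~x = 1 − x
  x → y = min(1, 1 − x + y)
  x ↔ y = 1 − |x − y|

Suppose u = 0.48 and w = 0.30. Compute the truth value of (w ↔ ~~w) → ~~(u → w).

~w = 1 − 0.30 = 0.70
~~w = 1 − 0.70 = 0.30
w ↔ ~~w = 1 − |0.30 − 0.30| = 1 − 0.00 = 1.00
u → w = min(1, 1 − 0.48 + 0.30) = min(1, 0.82) = 0.82
~(u → w) = 1 − 0.82 = 0.18
~~(u → w) = 1 − 0.18 = 0.82
(w ↔ ~~w) → ~~(u → w) = min(1, 1 − 1.00 + 0.82) = min(1, 0.82) = 0.82

0.82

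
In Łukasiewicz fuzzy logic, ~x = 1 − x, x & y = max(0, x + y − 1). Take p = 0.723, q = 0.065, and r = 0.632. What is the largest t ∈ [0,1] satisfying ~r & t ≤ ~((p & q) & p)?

~r = 1 − 0.632 = 0.368
So the left factor is ~r = 0.368.
p & q = max(0, 0.723 + 0.065 − 1) = max(0, -0.212) = 0.000
(p & q) & p = max(0, 0.000 + 0.723 − 1) = max(0, -0.277) = 0.000
~((p & q) & p) = 1 − 0.000 = 1.000
So the right-hand bound is ~((p & q) & p) = 1.000.
The residuum of the Łukasiewicz t-norm gives the supremum: min(1, 1 − 0.368 + 1.000).
1 − 0.368 + 1.000 = 1.632, so t = min(1, 1.632) = 1.000.
Check: 0.368 & 1.000 = max(0, 0.368) = 0.368 ≤ 1.000.

1.000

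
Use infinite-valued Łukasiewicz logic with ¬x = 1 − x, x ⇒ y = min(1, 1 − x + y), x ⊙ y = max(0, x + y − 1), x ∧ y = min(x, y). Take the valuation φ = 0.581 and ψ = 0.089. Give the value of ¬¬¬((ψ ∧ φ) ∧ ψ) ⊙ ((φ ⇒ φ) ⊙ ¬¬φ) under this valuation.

ψ ∧ φ = min(0.089, 0.581) = 0.089
(ψ ∧ φ) ∧ ψ = min(0.089, 0.089) = 0.089
¬((ψ ∧ φ) ∧ ψ) = 1 − 0.089 = 0.911
¬¬((ψ ∧ φ) ∧ ψ) = 1 − 0.911 = 0.089
¬¬¬((ψ ∧ φ) ∧ ψ) = 1 − 0.089 = 0.911
φ ⇒ φ = min(1, 1 − 0.581 + 0.581) = min(1, 1.000) = 1.000
¬φ = 1 − 0.581 = 0.419
¬¬φ = 1 − 0.419 = 0.581
(φ ⇒ φ) ⊙ ¬¬φ = max(0, 1.000 + 0.581 − 1) = max(0, 0.581) = 0.581
¬¬¬((ψ ∧ φ) ∧ ψ) ⊙ ((φ ⇒ φ) ⊙ ¬¬φ) = max(0, 0.911 + 0.581 − 1) = max(0, 0.492) = 0.492

0.492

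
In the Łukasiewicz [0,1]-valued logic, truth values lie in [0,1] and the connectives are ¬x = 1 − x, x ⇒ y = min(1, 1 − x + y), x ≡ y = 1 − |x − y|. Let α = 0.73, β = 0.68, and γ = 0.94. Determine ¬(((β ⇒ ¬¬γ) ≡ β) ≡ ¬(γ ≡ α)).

0.47

¬γ = 1 − 0.94 = 0.06
¬¬γ = 1 − 0.06 = 0.94
β ⇒ ¬¬γ = min(1, 1 − 0.68 + 0.94) = min(1, 1.26) = 1.00
(β ⇒ ¬¬γ) ≡ β = 1 − |1.00 − 0.68| = 1 − 0.32 = 0.68
γ ≡ α = 1 − |0.94 − 0.73| = 1 − 0.21 = 0.79
¬(γ ≡ α) = 1 − 0.79 = 0.21
((β ⇒ ¬¬γ) ≡ β) ≡ ¬(γ ≡ α) = 1 − |0.68 − 0.21| = 1 − 0.47 = 0.53
¬(((β ⇒ ¬¬γ) ≡ β) ≡ ¬(γ ≡ α)) = 1 − 0.53 = 0.47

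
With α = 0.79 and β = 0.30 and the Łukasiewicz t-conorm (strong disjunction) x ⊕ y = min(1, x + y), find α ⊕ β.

α ⊕ β = min(1, 0.79 + 0.30) = min(1, 1.09) = 1.00
For comparison, the Gödel t-conorm max(x, y) would give 0.79.

1.00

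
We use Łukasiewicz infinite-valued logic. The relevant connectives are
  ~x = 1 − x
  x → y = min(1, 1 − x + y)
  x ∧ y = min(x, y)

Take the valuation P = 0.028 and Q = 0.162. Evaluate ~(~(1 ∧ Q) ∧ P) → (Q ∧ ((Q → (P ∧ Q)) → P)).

1 ∧ Q = min(1.000, 0.162) = 0.162
~(1 ∧ Q) = 1 − 0.162 = 0.838
~(1 ∧ Q) ∧ P = min(0.838, 0.028) = 0.028
~(~(1 ∧ Q) ∧ P) = 1 − 0.028 = 0.972
P ∧ Q = min(0.028, 0.162) = 0.028
Q → (P ∧ Q) = min(1, 1 − 0.162 + 0.028) = min(1, 0.866) = 0.866
(Q → (P ∧ Q)) → P = min(1, 1 − 0.866 + 0.028) = min(1, 0.162) = 0.162
Q ∧ ((Q → (P ∧ Q)) → P) = min(0.162, 0.162) = 0.162
~(~(1 ∧ Q) ∧ P) → (Q ∧ ((Q → (P ∧ Q)) → P)) = min(1, 1 − 0.972 + 0.162) = min(1, 0.190) = 0.190

0.190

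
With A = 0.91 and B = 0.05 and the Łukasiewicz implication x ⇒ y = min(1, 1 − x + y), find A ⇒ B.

A ⇒ B = min(1, 1 − 0.91 + 0.05) = min(1, 0.14) = 0.14
For comparison, the Gödel implication (1 if x ≤ y else y) would give 0.05.

0.14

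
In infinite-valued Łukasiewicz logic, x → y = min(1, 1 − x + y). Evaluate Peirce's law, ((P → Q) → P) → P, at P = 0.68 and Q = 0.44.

P → Q = min(1, 1 − 0.68 + 0.44) = min(1, 0.76) = 0.76
(P → Q) → P = min(1, 1 − 0.76 + 0.68) = min(1, 0.92) = 0.92
((P → Q) → P) → P = min(1, 1 − 0.92 + 0.68) = min(1, 0.76) = 0.76
(The value 0.76 < 1 shows this instance is not satisfied; not a Ł∞-tautology in general.)

0.76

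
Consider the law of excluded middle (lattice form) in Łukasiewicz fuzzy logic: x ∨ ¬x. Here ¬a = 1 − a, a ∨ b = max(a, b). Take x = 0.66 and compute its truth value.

¬x = 1 − 0.66 = 0.34
x ∨ ¬x = max(0.66, 0.34) = 0.66
(The value 0.66 < 1 shows this instance is not satisfied; not a Ł∞-tautology — its value is max(a, 1−a).)

0.66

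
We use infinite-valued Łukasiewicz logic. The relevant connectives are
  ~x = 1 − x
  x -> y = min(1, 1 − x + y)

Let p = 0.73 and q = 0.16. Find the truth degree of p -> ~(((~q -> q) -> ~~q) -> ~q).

~q = 1 − 0.16 = 0.84
~q -> q = min(1, 1 − 0.84 + 0.16) = min(1, 0.32) = 0.32
~~q = 1 − 0.84 = 0.16
(~q -> q) -> ~~q = min(1, 1 − 0.32 + 0.16) = min(1, 0.84) = 0.84
((~q -> q) -> ~~q) -> ~q = min(1, 1 − 0.84 + 0.84) = min(1, 1.00) = 1.00
~(((~q -> q) -> ~~q) -> ~q) = 1 − 1.00 = 0.00
p -> ~(((~q -> q) -> ~~q) -> ~q) = min(1, 1 − 0.73 + 0.00) = min(1, 0.27) = 0.27

0.27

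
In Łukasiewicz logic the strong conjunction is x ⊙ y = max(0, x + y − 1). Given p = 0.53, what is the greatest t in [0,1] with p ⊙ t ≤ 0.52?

The residuum of the Łukasiewicz t-norm gives the supremum: min(1, 1 − 0.53 + 0.52).
1 − 0.53 + 0.52 = 0.99, so t = min(1, 0.99) = 0.99.
Check: 0.53 ⊙ 0.99 = max(0, 0.52) = 0.52 ≤ 0.52.

0.99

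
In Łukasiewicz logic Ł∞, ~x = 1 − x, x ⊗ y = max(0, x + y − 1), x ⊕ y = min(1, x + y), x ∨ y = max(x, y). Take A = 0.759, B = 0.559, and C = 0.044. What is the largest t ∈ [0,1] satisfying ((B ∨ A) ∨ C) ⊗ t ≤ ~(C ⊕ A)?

0.438

B ∨ A = max(0.559, 0.759) = 0.759
(B ∨ A) ∨ C = max(0.759, 0.044) = 0.759
So the left factor is (B ∨ A) ∨ C = 0.759.
C ⊕ A = min(1, 0.044 + 0.759) = min(1, 0.803) = 0.803
~(C ⊕ A) = 1 − 0.803 = 0.197
So the right-hand bound is ~(C ⊕ A) = 0.197.
The residuum of the Łukasiewicz t-norm gives the supremum: min(1, 1 − 0.759 + 0.197).
1 − 0.759 + 0.197 = 0.438, so t = min(1, 0.438) = 0.438.
Check: 0.759 ⊗ 0.438 = max(0, 0.197) = 0.197 ≤ 0.197.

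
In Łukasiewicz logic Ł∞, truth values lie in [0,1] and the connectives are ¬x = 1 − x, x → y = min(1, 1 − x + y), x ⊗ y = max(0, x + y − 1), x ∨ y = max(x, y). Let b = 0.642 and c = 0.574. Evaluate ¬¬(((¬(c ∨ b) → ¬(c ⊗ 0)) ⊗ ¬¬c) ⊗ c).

0.148

c ∨ b = max(0.574, 0.642) = 0.642
¬(c ∨ b) = 1 − 0.642 = 0.358
c ⊗ 0 = max(0, 0.574 + 0.000 − 1) = max(0, -0.426) = 0.000
¬(c ⊗ 0) = 1 − 0.000 = 1.000
¬(c ∨ b) → ¬(c ⊗ 0) = min(1, 1 − 0.358 + 1.000) = min(1, 1.642) = 1.000
¬c = 1 − 0.574 = 0.426
¬¬c = 1 − 0.426 = 0.574
(¬(c ∨ b) → ¬(c ⊗ 0)) ⊗ ¬¬c = max(0, 1.000 + 0.574 − 1) = max(0, 0.574) = 0.574
((¬(c ∨ b) → ¬(c ⊗ 0)) ⊗ ¬¬c) ⊗ c = max(0, 0.574 + 0.574 − 1) = max(0, 0.148) = 0.148
¬(((¬(c ∨ b) → ¬(c ⊗ 0)) ⊗ ¬¬c) ⊗ c) = 1 − 0.148 = 0.852
¬¬(((¬(c ∨ b) → ¬(c ⊗ 0)) ⊗ ¬¬c) ⊗ c) = 1 − 0.852 = 0.148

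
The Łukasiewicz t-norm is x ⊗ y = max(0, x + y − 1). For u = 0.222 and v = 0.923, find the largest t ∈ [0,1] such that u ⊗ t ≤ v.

The residuum of the Łukasiewicz t-norm gives the supremum: min(1, 1 − 0.222 + 0.923).
1 − 0.222 + 0.923 = 1.701, so t = min(1, 1.701) = 1.000.
Check: 0.222 ⊗ 1.000 = max(0, 0.222) = 0.222 ≤ 0.923.

1.000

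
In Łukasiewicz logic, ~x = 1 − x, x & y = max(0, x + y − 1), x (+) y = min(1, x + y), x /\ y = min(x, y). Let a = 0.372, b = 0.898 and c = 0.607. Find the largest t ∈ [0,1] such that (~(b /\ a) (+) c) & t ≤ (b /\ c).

0.607

b /\ a = min(0.898, 0.372) = 0.372
~(b /\ a) = 1 − 0.372 = 0.628
~(b /\ a) (+) c = min(1, 0.628 + 0.607) = min(1, 1.235) = 1.000
So the left factor is ~(b /\ a) (+) c = 1.000.
b /\ c = min(0.898, 0.607) = 0.607
So the right-hand bound is b /\ c = 0.607.
The residuum of the Łukasiewicz t-norm gives the supremum: min(1, 1 − 1.000 + 0.607).
1 − 1.000 + 0.607 = 0.607, so t = min(1, 0.607) = 0.607.
Check: 1.000 & 0.607 = max(0, 0.607) = 0.607 ≤ 0.607.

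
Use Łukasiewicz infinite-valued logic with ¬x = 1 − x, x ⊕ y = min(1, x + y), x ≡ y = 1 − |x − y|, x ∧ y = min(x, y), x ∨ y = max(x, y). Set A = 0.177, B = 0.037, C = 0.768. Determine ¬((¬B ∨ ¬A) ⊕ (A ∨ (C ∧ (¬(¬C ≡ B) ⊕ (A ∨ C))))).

¬B = 1 − 0.037 = 0.963
¬A = 1 − 0.177 = 0.823
¬B ∨ ¬A = max(0.963, 0.823) = 0.963
¬C = 1 − 0.768 = 0.232
¬C ≡ B = 1 − |0.232 − 0.037| = 1 − 0.195 = 0.805
¬(¬C ≡ B) = 1 − 0.805 = 0.195
A ∨ C = max(0.177, 0.768) = 0.768
¬(¬C ≡ B) ⊕ (A ∨ C) = min(1, 0.195 + 0.768) = min(1, 0.963) = 0.963
C ∧ (¬(¬C ≡ B) ⊕ (A ∨ C)) = min(0.768, 0.963) = 0.768
A ∨ (C ∧ (¬(¬C ≡ B) ⊕ (A ∨ C))) = max(0.177, 0.768) = 0.768
(¬B ∨ ¬A) ⊕ (A ∨ (C ∧ (¬(¬C ≡ B) ⊕ (A ∨ C)))) = min(1, 0.963 + 0.768) = min(1, 1.731) = 1.000
¬((¬B ∨ ¬A) ⊕ (A ∨ (C ∧ (¬(¬C ≡ B) ⊕ (A ∨ C))))) = 1 − 1.000 = 0.000

0.000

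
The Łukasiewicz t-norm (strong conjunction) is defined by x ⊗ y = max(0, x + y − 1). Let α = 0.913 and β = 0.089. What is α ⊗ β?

0.002

α ⊗ β = max(0, 0.913 + 0.089 − 1) = max(0, 0.002) = 0.002
For comparison, the Gödel (minimum) t-norm min(x, y) would give 0.089.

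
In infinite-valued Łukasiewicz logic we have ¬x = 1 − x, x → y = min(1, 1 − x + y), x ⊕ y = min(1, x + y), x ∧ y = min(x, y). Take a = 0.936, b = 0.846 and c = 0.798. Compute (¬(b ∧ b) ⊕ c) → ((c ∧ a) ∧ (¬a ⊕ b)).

b ∧ b = min(0.846, 0.846) = 0.846
¬(b ∧ b) = 1 − 0.846 = 0.154
¬(b ∧ b) ⊕ c = min(1, 0.154 + 0.798) = min(1, 0.952) = 0.952
c ∧ a = min(0.798, 0.936) = 0.798
¬a = 1 − 0.936 = 0.064
¬a ⊕ b = min(1, 0.064 + 0.846) = min(1, 0.910) = 0.910
(c ∧ a) ∧ (¬a ⊕ b) = min(0.798, 0.910) = 0.798
(¬(b ∧ b) ⊕ c) → ((c ∧ a) ∧ (¬a ⊕ b)) = min(1, 1 − 0.952 + 0.798) = min(1, 0.846) = 0.846

0.846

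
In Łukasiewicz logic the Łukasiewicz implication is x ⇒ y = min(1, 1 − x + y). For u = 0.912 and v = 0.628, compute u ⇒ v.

u ⇒ v = min(1, 1 − 0.912 + 0.628) = min(1, 0.716) = 0.716
For comparison, the Gödel implication (1 if x ≤ y else y) would give 0.628.

0.716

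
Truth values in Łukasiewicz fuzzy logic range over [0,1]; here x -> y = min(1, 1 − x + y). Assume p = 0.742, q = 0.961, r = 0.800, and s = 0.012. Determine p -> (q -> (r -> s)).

0.509

r -> s = min(1, 1 − 0.800 + 0.012) = min(1, 0.212) = 0.212
q -> (r -> s) = min(1, 1 − 0.961 + 0.212) = min(1, 0.251) = 0.251
p -> (q -> (r -> s)) = min(1, 1 − 0.742 + 0.251) = min(1, 0.509) = 0.509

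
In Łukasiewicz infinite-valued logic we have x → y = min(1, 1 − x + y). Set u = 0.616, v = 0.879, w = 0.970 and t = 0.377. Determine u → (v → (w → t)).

0.912

w → t = min(1, 1 − 0.970 + 0.377) = min(1, 0.407) = 0.407
v → (w → t) = min(1, 1 − 0.879 + 0.407) = min(1, 0.528) = 0.528
u → (v → (w → t)) = min(1, 1 − 0.616 + 0.528) = min(1, 0.912) = 0.912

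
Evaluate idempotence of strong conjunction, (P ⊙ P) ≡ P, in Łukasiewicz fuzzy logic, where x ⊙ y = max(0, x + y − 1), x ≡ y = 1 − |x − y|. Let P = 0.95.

P ⊙ P = max(0, 0.95 + 0.95 − 1) = max(0, 0.90) = 0.90
(P ⊙ P) ≡ P = 1 − |0.90 − 0.95| = 1 − 0.05 = 0.95
(The value 0.95 < 1 shows this instance is not satisfied; fails in Ł∞ since a ⊗ a = max(0, 2a−1) ≠ a in general.)

0.95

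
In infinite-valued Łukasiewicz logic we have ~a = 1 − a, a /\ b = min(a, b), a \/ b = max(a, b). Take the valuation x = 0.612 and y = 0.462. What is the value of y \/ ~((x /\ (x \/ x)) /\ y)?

0.538

x \/ x = max(0.612, 0.612) = 0.612
x /\ (x \/ x) = min(0.612, 0.612) = 0.612
(x /\ (x \/ x)) /\ y = min(0.612, 0.462) = 0.462
~((x /\ (x \/ x)) /\ y) = 1 − 0.462 = 0.538
y \/ ~((x /\ (x \/ x)) /\ y) = max(0.462, 0.538) = 0.538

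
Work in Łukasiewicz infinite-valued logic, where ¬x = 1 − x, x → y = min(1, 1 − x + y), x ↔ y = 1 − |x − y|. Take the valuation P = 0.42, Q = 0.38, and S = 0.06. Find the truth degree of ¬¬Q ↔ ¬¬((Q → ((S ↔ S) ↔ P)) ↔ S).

¬Q = 1 − 0.38 = 0.62
¬¬Q = 1 − 0.62 = 0.38
S ↔ S = 1 − |0.06 − 0.06| = 1 − 0.00 = 1.00
(S ↔ S) ↔ P = 1 − |1.00 − 0.42| = 1 − 0.58 = 0.42
Q → ((S ↔ S) ↔ P) = min(1, 1 − 0.38 + 0.42) = min(1, 1.04) = 1.00
(Q → ((S ↔ S) ↔ P)) ↔ S = 1 − |1.00 − 0.06| = 1 − 0.94 = 0.06
¬((Q → ((S ↔ S) ↔ P)) ↔ S) = 1 − 0.06 = 0.94
¬¬((Q → ((S ↔ S) ↔ P)) ↔ S) = 1 − 0.94 = 0.06
¬¬Q ↔ ¬¬((Q → ((S ↔ S) ↔ P)) ↔ S) = 1 − |0.38 − 0.06| = 1 − 0.32 = 0.68

0.68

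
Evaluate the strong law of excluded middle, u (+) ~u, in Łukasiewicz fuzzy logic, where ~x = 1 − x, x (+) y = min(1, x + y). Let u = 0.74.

1.00

~u = 1 − 0.74 = 0.26
u (+) ~u = min(1, 0.74 + 0.26) = min(1, 1.00) = 1.00
(As expected: always 1 in Ł∞ since a ⊕ (1−a) = 1.)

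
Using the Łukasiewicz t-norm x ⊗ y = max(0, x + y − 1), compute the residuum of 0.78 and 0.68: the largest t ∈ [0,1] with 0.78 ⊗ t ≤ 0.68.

The residuum of the Łukasiewicz t-norm gives the supremum: min(1, 1 − 0.78 + 0.68).
1 − 0.78 + 0.68 = 0.90, so t = min(1, 0.90) = 0.90.
Check: 0.78 ⊗ 0.90 = max(0, 0.68) = 0.68 ≤ 0.68.

0.90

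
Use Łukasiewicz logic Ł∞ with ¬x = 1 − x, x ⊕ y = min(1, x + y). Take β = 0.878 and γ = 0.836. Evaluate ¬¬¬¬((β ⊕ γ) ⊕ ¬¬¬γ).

β ⊕ γ = min(1, 0.878 + 0.836) = min(1, 1.714) = 1.000
¬γ = 1 − 0.836 = 0.164
¬¬γ = 1 − 0.164 = 0.836
¬¬¬γ = 1 − 0.836 = 0.164
(β ⊕ γ) ⊕ ¬¬¬γ = min(1, 1.000 + 0.164) = min(1, 1.164) = 1.000
¬((β ⊕ γ) ⊕ ¬¬¬γ) = 1 − 1.000 = 0.000
¬¬((β ⊕ γ) ⊕ ¬¬¬γ) = 1 − 0.000 = 1.000
¬¬¬((β ⊕ γ) ⊕ ¬¬¬γ) = 1 − 1.000 = 0.000
¬¬¬¬((β ⊕ γ) ⊕ ¬¬¬γ) = 1 − 0.000 = 1.000

1.000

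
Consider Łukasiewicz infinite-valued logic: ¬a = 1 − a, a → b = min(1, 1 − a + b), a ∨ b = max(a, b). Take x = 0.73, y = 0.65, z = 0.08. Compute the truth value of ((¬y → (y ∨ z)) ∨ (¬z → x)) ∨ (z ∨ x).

1.00

¬y = 1 − 0.65 = 0.35
y ∨ z = max(0.65, 0.08) = 0.65
¬y → (y ∨ z) = min(1, 1 − 0.35 + 0.65) = min(1, 1.30) = 1.00
¬z = 1 − 0.08 = 0.92
¬z → x = min(1, 1 − 0.92 + 0.73) = min(1, 0.81) = 0.81
(¬y → (y ∨ z)) ∨ (¬z → x) = max(1.00, 0.81) = 1.00
z ∨ x = max(0.08, 0.73) = 0.73
((¬y → (y ∨ z)) ∨ (¬z → x)) ∨ (z ∨ x) = max(1.00, 0.73) = 1.00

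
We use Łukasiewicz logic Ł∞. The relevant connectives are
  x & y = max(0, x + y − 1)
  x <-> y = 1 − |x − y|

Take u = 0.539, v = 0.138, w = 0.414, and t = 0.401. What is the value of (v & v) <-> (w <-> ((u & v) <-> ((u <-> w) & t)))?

v & v = max(0, 0.138 + 0.138 − 1) = max(0, -0.724) = 0.000
u & v = max(0, 0.539 + 0.138 − 1) = max(0, -0.323) = 0.000
u <-> w = 1 − |0.539 − 0.414| = 1 − 0.125 = 0.875
(u <-> w) & t = max(0, 0.875 + 0.401 − 1) = max(0, 0.276) = 0.276
(u & v) <-> ((u <-> w) & t) = 1 − |0.000 − 0.276| = 1 − 0.276 = 0.724
w <-> ((u & v) <-> ((u <-> w) & t)) = 1 − |0.414 − 0.724| = 1 − 0.310 = 0.690
(v & v) <-> (w <-> ((u & v) <-> ((u <-> w) & t))) = 1 − |0.000 − 0.690| = 1 − 0.690 = 0.310

0.310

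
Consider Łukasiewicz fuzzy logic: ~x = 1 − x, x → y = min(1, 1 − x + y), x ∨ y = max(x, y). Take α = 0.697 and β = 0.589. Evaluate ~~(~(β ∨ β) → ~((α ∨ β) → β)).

β ∨ β = max(0.589, 0.589) = 0.589
~(β ∨ β) = 1 − 0.589 = 0.411
α ∨ β = max(0.697, 0.589) = 0.697
(α ∨ β) → β = min(1, 1 − 0.697 + 0.589) = min(1, 0.892) = 0.892
~((α ∨ β) → β) = 1 − 0.892 = 0.108
~(β ∨ β) → ~((α ∨ β) → β) = min(1, 1 − 0.411 + 0.108) = min(1, 0.697) = 0.697
~(~(β ∨ β) → ~((α ∨ β) → β)) = 1 − 0.697 = 0.303
~~(~(β ∨ β) → ~((α ∨ β) → β)) = 1 − 0.303 = 0.697

0.697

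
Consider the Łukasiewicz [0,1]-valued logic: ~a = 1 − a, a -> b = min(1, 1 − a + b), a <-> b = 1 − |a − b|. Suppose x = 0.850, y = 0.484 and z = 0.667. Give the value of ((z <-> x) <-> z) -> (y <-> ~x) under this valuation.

z <-> x = 1 − |0.667 − 0.850| = 1 − 0.183 = 0.817
(z <-> x) <-> z = 1 − |0.817 − 0.667| = 1 − 0.150 = 0.850
~x = 1 − 0.850 = 0.150
y <-> ~x = 1 − |0.484 − 0.150| = 1 − 0.334 = 0.666
((z <-> x) <-> z) -> (y <-> ~x) = min(1, 1 − 0.850 + 0.666) = min(1, 0.816) = 0.816

0.816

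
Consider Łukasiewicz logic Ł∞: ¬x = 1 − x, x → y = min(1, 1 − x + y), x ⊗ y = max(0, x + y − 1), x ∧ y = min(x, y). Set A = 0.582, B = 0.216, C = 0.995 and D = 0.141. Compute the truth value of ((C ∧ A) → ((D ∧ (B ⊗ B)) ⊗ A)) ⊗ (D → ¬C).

C ∧ A = min(0.995, 0.582) = 0.582
B ⊗ B = max(0, 0.216 + 0.216 − 1) = max(0, -0.568) = 0.000
D ∧ (B ⊗ B) = min(0.141, 0.000) = 0.000
(D ∧ (B ⊗ B)) ⊗ A = max(0, 0.000 + 0.582 − 1) = max(0, -0.418) = 0.000
(C ∧ A) → ((D ∧ (B ⊗ B)) ⊗ A) = min(1, 1 − 0.582 + 0.000) = min(1, 0.418) = 0.418
¬C = 1 − 0.995 = 0.005
D → ¬C = min(1, 1 − 0.141 + 0.005) = min(1, 0.864) = 0.864
((C ∧ A) → ((D ∧ (B ⊗ B)) ⊗ A)) ⊗ (D → ¬C) = max(0, 0.418 + 0.864 − 1) = max(0, 0.282) = 0.282

0.282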